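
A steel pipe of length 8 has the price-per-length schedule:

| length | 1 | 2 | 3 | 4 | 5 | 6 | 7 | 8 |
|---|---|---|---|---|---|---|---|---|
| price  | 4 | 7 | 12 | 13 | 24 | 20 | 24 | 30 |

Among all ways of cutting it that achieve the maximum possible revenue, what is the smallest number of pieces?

2

Let r[k] be the best obtainable value from length k. For each k, try every first piece i and keep the best of price[i] + r[k−i].
r[1] = 4
r[2] = max(4+4, 7+0) = 8
r[3] = max(4+8, 7+4, 12+0) = 12
r[4] = max(4+12, 7+8, 12+4, 13+0) = 16
r[5] = max(4+16, 7+12, 12+8, 13+4, 24+0) = 24
r[6] = max(4+24, 7+16, 12+12, 13+8, 24+4, 20+0) = 28
r[7] = max(4+28, 7+24, 12+16, …, 20+4, 24+0) = 32
r[8] = max(4+32, 7+28, 12+24, …, 24+4, 30+0) = 36
Maximum revenue is $36.
Now minimize piece count subject to staying optimal: for each k, pieces[k] = 1 + min over i with p[i]+r[k−i]=r[k] of pieces[k−i].
pieces[5] = 1
pieces[6] = 2
pieces[7] = 3
pieces[8] = 2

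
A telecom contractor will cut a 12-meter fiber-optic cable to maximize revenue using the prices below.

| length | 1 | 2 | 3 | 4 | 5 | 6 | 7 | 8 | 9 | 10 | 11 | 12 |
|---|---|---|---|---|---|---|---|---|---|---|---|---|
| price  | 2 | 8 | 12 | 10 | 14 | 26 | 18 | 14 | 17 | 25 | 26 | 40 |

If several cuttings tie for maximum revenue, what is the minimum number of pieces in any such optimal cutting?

Build r[k] bottom-up: r[k] = max over allowed piece i of (p[i] + r[k−i]).
r[1] = 2
r[2] = max(2+2, 8+0) = 8
r[3] = max(2+8, 8+2, 12+0) = 12
r[4] = max(2+12, 8+8, 12+2, 10+0) = 16
r[5] = max(2+16, 8+12, 12+8, 10+2, 14+0) = 20
r[6] = max(2+20, 8+16, 12+12, 10+8, 14+2, 26+0) = 26
r[7] = max(2+26, 8+20, 12+16, …, 26+2, 18+0) = 28
r[8] = max(2+28, 8+26, 12+20, …, 18+2, 14+0) = 34
r[9] = max(2+34, 8+28, 12+26, …, 14+2, 17+0) = 38
r[10] = max(2+38, 8+34, 12+28, …, 17+2, 25+0) = 42
r[11] = max(2+42, 8+38, 12+34, …, 25+2, 26+0) = 46
r[12] = max(2+46, 8+42, 12+38, …, 26+2, 40+0) = 52
Maximum revenue is $52.
Now minimize piece count subject to staying optimal: for each k, pieces[k] = 1 + min over i with p[i]+r[k−i]=r[k] of pieces[k−i].
pieces[9] = 2
pieces[10] = 3
pieces[11] = 3
pieces[12] = 2

2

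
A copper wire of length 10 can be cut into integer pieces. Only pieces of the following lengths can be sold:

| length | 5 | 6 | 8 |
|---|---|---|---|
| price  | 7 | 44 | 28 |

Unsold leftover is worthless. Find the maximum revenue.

Consider every possible first cut. best[k] is the best of p[i]+best[k−i] over all sellable i≤k.
best[1] = 0
best[2] = 0
best[3] = 0
best[4] = 0
best[5] = 7
best[6] = max(7+0, 44+0) = 44
best[7] = max(7+0, 44+0) = 44
best[8] = max(7+0, 44+0, 28+0) = 44
best[9] = max(7+0, 44+0, 28+0) = 44
best[10] = max(7+7, 44+0, 28+0) = 44
One optimal cutting: pieces 6 with 4 meters of scrap → €44.

44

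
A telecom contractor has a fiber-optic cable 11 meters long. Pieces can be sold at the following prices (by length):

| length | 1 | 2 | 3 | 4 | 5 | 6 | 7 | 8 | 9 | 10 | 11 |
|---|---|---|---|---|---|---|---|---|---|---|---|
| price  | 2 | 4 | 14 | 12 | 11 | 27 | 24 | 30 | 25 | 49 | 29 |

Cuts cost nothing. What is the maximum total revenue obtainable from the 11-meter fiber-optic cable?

Build r[k] bottom-up: r[k] = max over allowed piece i of (p[i] + r[k−i]).
r[1] = 2
r[2] = 4  (first piece 1, then r[1]=2)
r[3] = 14
r[4] = 16  (first piece 1, then r[3]=14)
r[5] = 18  (first piece 1, then r[4]=16)
r[6] = 28  (first piece 3, then r[3]=14)
r[7] = 30  (first piece 1, then r[6]=28)
r[8] = 32  (first piece 1, then r[7]=30)
r[9] = 42  (first piece 3, then r[6]=28)
r[10] = 49
r[11] = 51  (first piece 1, then r[10]=49)
One optimal cutting: 10 + 1 → $49 + $2 = $51.

51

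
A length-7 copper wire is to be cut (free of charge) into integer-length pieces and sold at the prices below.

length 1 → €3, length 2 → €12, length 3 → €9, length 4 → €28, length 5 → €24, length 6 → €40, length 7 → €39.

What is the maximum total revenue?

Build r[k] bottom-up: r[k] = max over allowed piece i of (p[i] + r[k−i]).
r[1] = 3
r[2] = max(3+3, 12+0) = 12
r[3] = max(3+12, 12+3, 9+0) = 15
r[4] = max(3+15, 12+12, 9+3, 28+0) = 28
r[5] = max(3+28, 12+15, 9+12, 28+3, 24+0) = 31
r[6] = max(3+31, 12+28, 9+15, 28+12, 24+3, 40+0) = 40
r[7] = max(3+40, 12+31, 9+28, …, 40+3, 39+0) = 43
One optimal cutting: 4 + 2 + 1 → €28 + €12 + €3 = €43.

43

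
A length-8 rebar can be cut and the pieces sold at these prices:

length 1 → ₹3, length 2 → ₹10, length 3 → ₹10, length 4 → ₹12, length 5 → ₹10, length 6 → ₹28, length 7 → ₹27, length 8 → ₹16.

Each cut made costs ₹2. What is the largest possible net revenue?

Build net[k] bottom-up: net[k] = max over allowed piece i of (p[i] + net[k−i]) − 2 per cut.
net[1] = 3
net[2] = 10
net[3] = 11  (first piece 1, then net[2]=10)
net[4] = 18  (first piece 2, then net[2]=10)
net[5] = 19  (first piece 1, then net[4]=18)
net[6] = 28
net[7] = 29  (first piece 1, then net[6]=28)
net[8] = 36  (first piece 2, then net[6]=28)
One optimal plan: pieces 6 + 2 (1 cut) → ₹38 − ₹2 = ₹36.

36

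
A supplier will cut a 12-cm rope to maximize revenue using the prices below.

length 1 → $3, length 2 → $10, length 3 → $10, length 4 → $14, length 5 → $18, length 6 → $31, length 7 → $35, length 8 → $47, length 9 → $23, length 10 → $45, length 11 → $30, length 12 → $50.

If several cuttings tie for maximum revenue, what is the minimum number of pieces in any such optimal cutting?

Let r[k] be the best obtainable value from length k. For each k, try every first piece i and keep the best of price[i] + r[k−i].
r[1] = 3
r[2] = max(3+3, 10+0) = 10
r[3] = max(3+10, 10+3, 10+0) = 13
r[4] = max(3+13, 10+10, 10+3, 14+0) = 20
r[5] = max(3+20, 10+13, 10+10, 14+3, 18+0) = 23
r[6] = max(3+23, 10+20, 10+13, 14+10, 18+3, 31+0) = 31
r[7] = max(3+31, 10+23, 10+20, …, 31+3, 35+0) = 35
r[8] = max(3+35, 10+31, 10+23, …, 35+3, 47+0) = 47
r[9] = max(3+47, 10+35, 10+31, …, 47+3, 23+0) = 50
r[10] = max(3+50, 10+47, 10+35, …, 23+3, 45+0) = 57
r[11] = max(3+57, 10+50, 10+47, …, 45+3, 30+0) = 60
r[12] = max(3+60, 10+57, 10+50, …, 30+3, 50+0) = 67
Maximum revenue is $67.
Now minimize piece count subject to staying optimal: for each k, pieces[k] = 1 + min over i with p[i]+r[k−i]=r[k] of pieces[k−i].
pieces[9] = 2
pieces[10] = 2
pieces[11] = 3
pieces[12] = 3

3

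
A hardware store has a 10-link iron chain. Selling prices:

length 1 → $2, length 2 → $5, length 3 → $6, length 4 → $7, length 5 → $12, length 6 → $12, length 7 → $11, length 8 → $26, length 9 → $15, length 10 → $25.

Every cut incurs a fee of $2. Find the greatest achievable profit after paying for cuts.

29

Let v[k] be the best obtainable value from length k. For each k, try every first piece i and keep the best of price[i] + v[k−i] minus the 2 cut fee when i<k.
v[1] = 2
v[2] = 5
v[3] = 6
v[4] = 8  (first piece 2, then v[2]=5)
v[5] = 12
v[6] = 12  (first piece 1, then v[5]=12)
v[7] = 15  (first piece 2, then v[5]=12)
v[8] = 26
v[9] = 26  (first piece 1, then v[8]=26)
v[10] = 29  (first piece 2, then v[8]=26)
One optimal plan: pieces 8 + 2 (1 cut) → $31 − $2 = $29.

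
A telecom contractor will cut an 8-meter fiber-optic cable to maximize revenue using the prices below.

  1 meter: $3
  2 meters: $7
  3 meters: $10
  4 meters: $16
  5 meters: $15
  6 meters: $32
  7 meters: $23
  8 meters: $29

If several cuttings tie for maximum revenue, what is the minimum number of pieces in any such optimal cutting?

Build r[k] bottom-up: r[k] = max over allowed piece i of (p[i] + r[k−i]).
r[1] = 3
r[2] = 7
r[3] = 10  (first piece 1, then r[2]=7)
r[4] = 16
r[5] = 19  (first piece 1, then r[4]=16)
r[6] = 32
r[7] = 35  (first piece 1, then r[6]=32)
r[8] = 39  (first piece 2, then r[6]=32)
Maximum revenue is $39.
Now minimize piece count subject to staying optimal: for each k, pieces[k] = 1 + min over i with p[i]+r[k−i]=r[k] of pieces[k−i].
pieces[5] = 2
pieces[6] = 1
pieces[7] = 2
pieces[8] = 2

2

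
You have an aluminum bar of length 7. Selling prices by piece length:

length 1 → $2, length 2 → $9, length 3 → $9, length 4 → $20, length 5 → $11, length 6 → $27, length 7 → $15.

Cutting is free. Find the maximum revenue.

31

Let R[k] be the best obtainable value from length k. For each k, try every first piece i and keep the best of price[i] + R[k−i].
R[1] = 2
R[2] = 9
R[3] = 11  (first piece 1, then R[2]=9)
R[4] = 20
R[5] = 22  (first piece 1, then R[4]=20)
R[6] = 29  (first piece 2, then R[4]=20)
R[7] = 31  (first piece 1, then R[6]=29)
One optimal cutting: 4 + 2 + 1 → $20 + $9 + $2 = $31.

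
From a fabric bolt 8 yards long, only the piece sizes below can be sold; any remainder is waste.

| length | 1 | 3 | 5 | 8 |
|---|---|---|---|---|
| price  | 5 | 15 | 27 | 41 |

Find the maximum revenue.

Build f[k] bottom-up: f[k] = max over allowed piece i of (p[i] + f[k−i]).
f[1] = 5
f[2] = 10  (first piece 1, then f[1]=5)
f[3] = max(5+10, 15+0) = 15
f[4] = max(5+15, 15+5) = 20
f[5] = max(5+20, 15+10, 27+0) = 27
f[6] = max(5+27, 15+15, 27+5) = 32
f[7] = max(5+32, 15+20, 27+10) = 37
f[8] = max(5+37, 15+27, 27+15, 41+0) = 42
One optimal cutting: 5 + 1 + 1 + 1 → $42.

42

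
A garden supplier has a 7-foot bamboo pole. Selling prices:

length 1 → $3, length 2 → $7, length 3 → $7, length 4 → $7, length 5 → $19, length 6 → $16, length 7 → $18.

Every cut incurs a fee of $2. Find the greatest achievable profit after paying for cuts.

Build v[k] bottom-up: v[k] = max over allowed piece i of (p[i] + v[k−i]) − 2 per cut.
v[1] = 3
v[2] = max(3+3-2, 7+0) = 7
v[3] = max(3+7-2, 7+3-2, 7+0) = 8
v[4] = max(3+8-2, 7+7-2, 7+3-2, 7+0) = 12
v[5] = max(3+12-2, 7+8-2, 7+7-2, 7+3-2, 19+0) = 19
v[6] = max(3+19-2, 7+12-2, 7+8-2, 7+7-2, 19+3-2, 16+0) = 20
v[7] = max(3+20-2, 7+19-2, 7+12-2, …, 16+3-2, 18+0) = 24
One optimal plan: pieces 5 + 2 (1 cut) → $26 − $2 = $24.

24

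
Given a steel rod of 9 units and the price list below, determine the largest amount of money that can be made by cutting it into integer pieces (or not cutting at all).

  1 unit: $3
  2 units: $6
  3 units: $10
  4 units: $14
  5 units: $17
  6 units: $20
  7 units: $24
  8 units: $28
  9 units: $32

Consider every possible first cut. r[k] is the best of p[i]+r[k−i] over all sellable i≤k.
r[1] = 3
r[2] = max(3+3, 6+0) = 6
r[3] = max(3+6, 6+3, 10+0) = 10
r[4] = max(3+10, 6+6, 10+3, 14+0) = 14
r[5] = max(3+14, 6+10, 10+6, 14+3, 17+0) = 17
r[6] = max(3+17, 6+14, 10+10, 14+6, 17+3, 20+0) = 20
r[7] = max(3+20, 6+17, 10+14, …, 20+3, 24+0) = 24
r[8] = max(3+24, 6+20, 10+17, …, 24+3, 28+0) = 28
r[9] = max(3+28, 6+24, 10+20, …, 28+3, 32+0) = 32
Best is to sell the whole 9-unit piece uncut for $32.

32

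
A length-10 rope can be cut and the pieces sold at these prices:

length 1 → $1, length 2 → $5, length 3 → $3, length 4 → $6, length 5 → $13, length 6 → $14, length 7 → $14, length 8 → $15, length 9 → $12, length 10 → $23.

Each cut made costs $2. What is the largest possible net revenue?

Let r[k] be the best obtainable value from length k. For each k, try every first piece i and keep the best of price[i] + r[k−i] minus the 2 cut fee when i<k.
r[1] = 1
r[2] = max(1+1-2, 5+0) = 5
r[3] = max(1+5-2, 5+1-2, 3+0) = 4
r[4] = max(1+4-2, 5+5-2, 3+1-2, 6+0) = 8
r[5] = max(1+8-2, 5+4-2, 3+5-2, 6+1-2, 13+0) = 13
r[6] = max(1+13-2, 5+8-2, 3+4-2, 6+5-2, 13+1-2, 14+0) = 14
r[7] = max(1+14-2, 5+13-2, 3+8-2, …, 14+1-2, 14+0) = 16
r[8] = max(1+16-2, 5+14-2, 3+13-2, …, 14+1-2, 15+0) = 17
r[9] = max(1+17-2, 5+16-2, 3+14-2, …, 15+1-2, 12+0) = 19
r[10] = max(1+19-2, 5+17-2, 3+16-2, …, 12+1-2, 23+0) = 24
One optimal plan: pieces 5 + 5 (1 cut) → $26 − $2 = $24.

24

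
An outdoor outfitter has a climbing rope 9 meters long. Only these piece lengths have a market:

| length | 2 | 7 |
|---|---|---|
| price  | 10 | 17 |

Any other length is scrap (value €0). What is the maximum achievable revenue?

Build r[k] bottom-up: r[k] = max over allowed piece i of (p[i] + r[k−i]).
r[1] = 0
r[2] = 10
r[3] = 10
r[4] = 20  (first piece 2, then r[2]=10)
r[5] = 20
r[6] = 30  (first piece 2, then r[4]=20)
r[7] = 30
r[8] = 40  (first piece 2, then r[6]=30)
r[9] = 40
One optimal cutting: pieces 2 + 2 + 2 + 2 with 1 meter of scrap → €40.

40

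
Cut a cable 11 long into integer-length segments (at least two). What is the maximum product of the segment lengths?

54

Define g[k] = max over 1≤i<k of i · max(k−i, g[k−i]); the inner max lets the remainder stay uncut if that's better.
g[2] = 1·max(1,0) = 1·1 = 1
g[3] = 1·max(2,1) = 1·2 = 2
g[4] = 2·max(2,1) = 2·2 = 4
g[5] = 2·max(3,2) = 2·3 = 6
g[6] = 3·max(3,2) = 3·3 = 9
g[7] = 2·max(5,6) = 2·6 = 12
g[8] = 2·max(6,9) = 2·9 = 18
g[9] = 3·max(6,9) = 3·9 = 27
g[10] = 2·max(8,18) = 2·18 = 36
g[11] = 2·max(9,27) = 2·27 = 54
One optimal split: 3 + 3 + 3 + 2; product 3·3·3·2 = 54.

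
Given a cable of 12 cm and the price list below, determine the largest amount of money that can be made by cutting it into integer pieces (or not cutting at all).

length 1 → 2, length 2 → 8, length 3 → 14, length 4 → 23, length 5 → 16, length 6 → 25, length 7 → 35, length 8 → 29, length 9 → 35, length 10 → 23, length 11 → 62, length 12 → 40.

Build best[k] bottom-up: best[k] = max over allowed piece i of (p[i] + best[k−i]).
best[1] = 2
best[2] = max(2+2, 8+0) = 8
best[3] = max(2+8, 8+2, 14+0) = 14
best[4] = max(2+14, 8+8, 14+2, 23+0) = 23
best[5] = max(2+23, 8+14, 14+8, 23+2, 16+0) = 25
best[6] = max(2+25, 8+23, 14+14, 23+8, 16+2, 25+0) = 31
best[7] = max(2+31, 8+25, 14+23, …, 25+2, 35+0) = 37
best[8] = max(2+37, 8+31, 14+25, …, 35+2, 29+0) = 46
best[9] = max(2+46, 8+37, 14+31, …, 29+2, 35+0) = 48
best[10] = max(2+48, 8+46, 14+37, …, 35+2, 23+0) = 54
best[11] = max(2+54, 8+48, 14+46, …, 23+2, 62+0) = 62
best[12] = max(2+62, 8+54, 14+48, …, 62+2, 40+0) = 69
One optimal cutting: 4 + 4 + 4 → 23 + 23 + 23 = 69.

69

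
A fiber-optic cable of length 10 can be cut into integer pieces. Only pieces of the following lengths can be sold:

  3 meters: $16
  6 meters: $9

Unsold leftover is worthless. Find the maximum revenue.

48

Let r[k] be the best obtainable value from length k. For each k, try every first piece i and keep the best of price[i] + r[k−i].
r[1] = 0
r[2] = 0
r[3] = 16
r[4] = 16
r[5] = 16
r[6] = max(16+16, 9+0) = 32
r[7] = max(16+16, 9+0) = 32
r[8] = max(16+16, 9+0) = 32
r[9] = max(16+32, 9+16) = 48
r[10] = max(16+32, 9+16) = 48
One optimal cutting: pieces 3 + 3 + 3 with 1 meter of scrap → $48.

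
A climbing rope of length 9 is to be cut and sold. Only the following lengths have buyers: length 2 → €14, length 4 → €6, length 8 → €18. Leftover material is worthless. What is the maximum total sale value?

Let f[k] be the best obtainable value from length k. For each k, try every first piece i and keep the best of price[i] + f[k−i].
f[1] = 0
f[2] = 14
f[3] = 14
f[4] = max(14+14, 6+0) = 28
f[5] = max(14+14, 6+0) = 28
f[6] = max(14+28, 6+14) = 42
f[7] = max(14+28, 6+14) = 42
f[8] = max(14+42, 6+28, 18+0) = 56
f[9] = max(14+42, 6+28, 18+0) = 56
One optimal cutting: pieces 2 + 2 + 2 + 2 with 1 meter of scrap → €56.

56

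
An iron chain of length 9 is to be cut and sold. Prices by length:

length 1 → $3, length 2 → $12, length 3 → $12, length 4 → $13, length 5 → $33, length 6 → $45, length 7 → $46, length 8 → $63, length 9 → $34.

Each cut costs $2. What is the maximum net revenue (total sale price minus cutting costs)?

64

Consider every possible first cut. v[k] is the best of p[i]+v[k−i] over all sellable i≤k, charging 2 whenever i<k.
v[1] = 3
v[2] = 12
v[3] = 13  (first piece 1, then v[2]=12)
v[4] = 22  (first piece 2, then v[2]=12)
v[5] = 33
v[6] = 45
v[7] = 46  (first piece 1, then v[6]=45)
v[8] = 63
v[9] = 64  (first piece 1, then v[8]=63)
One optimal plan: pieces 8 + 1 (1 cut) → $66 − $2 = $64.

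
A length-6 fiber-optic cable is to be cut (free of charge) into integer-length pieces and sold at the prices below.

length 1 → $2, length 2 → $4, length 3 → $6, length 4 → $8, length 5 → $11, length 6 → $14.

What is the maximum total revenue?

Let r[k] be the best obtainable value from length k. For each k, try every first piece i and keep the best of price[i] + r[k−i].
r[1] = 2
r[2] = 4  (first piece 1, then r[1]=2)
r[3] = 6  (first piece 1, then r[2]=4)
r[4] = 8  (first piece 1, then r[3]=6)
r[5] = 11
r[6] = 14
Best is to sell the whole 6-meter piece uncut for $14.

14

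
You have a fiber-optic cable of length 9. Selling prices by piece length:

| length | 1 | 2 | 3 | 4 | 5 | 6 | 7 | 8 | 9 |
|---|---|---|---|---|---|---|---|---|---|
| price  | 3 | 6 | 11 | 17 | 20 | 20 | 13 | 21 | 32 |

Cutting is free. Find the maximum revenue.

37

Build R[k] bottom-up: R[k] = max over allowed piece i of (p[i] + R[k−i]).
R[1] = 3
R[2] = 6  (first piece 1, then R[1]=3)
R[3] = 11
R[4] = 17
R[5] = 20  (first piece 1, then R[4]=17)
R[6] = 23  (first piece 1, then R[5]=20)
R[7] = 28  (first piece 3, then R[4]=17)
R[8] = 34  (first piece 4, then R[4]=17)
R[9] = 37  (first piece 1, then R[8]=34)
One optimal cutting: 4 + 4 + 1 → $17 + $17 + $3 = $37.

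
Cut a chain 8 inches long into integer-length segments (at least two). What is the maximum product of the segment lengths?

18

Let g[k] be the best product for length k (with at least one cut). For each first piece i, the rest contributes max(k−i, g[k−i]).
g[2] = 1·max(1,0) = 1·1 = 1
g[3] = 1·max(2,1) = 1·2 = 2
g[4] = 2·max(2,1) = 2·2 = 4
g[5] = 2·max(3,2) = 2·3 = 6
g[6] = 3·max(3,2) = 3·3 = 9
g[7] = 2·max(5,6) = 2·6 = 12
g[8] = 2·max(6,9) = 2·9 = 18
One optimal split: 3 + 3 + 2; product 3·3·2 = 18.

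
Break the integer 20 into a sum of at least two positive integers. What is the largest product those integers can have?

Define m[k] = max over 1≤i<k of i · max(k−i, m[k−i]); the inner max lets the remainder stay uncut if that's better.
Small cases: m[2]=1, m[3]=2, m[4]=4, m[5]=6, m[6]=9, m[7]=12, m[8]=18, m[9]=27, m[10]=36, m[11]=54, m[12]=81, m[13]=108, m[14]=162, m[15]=243.
m[16] = 2*max(14,162) = 2*162 = 324
m[17] = 2*max(15,243) = 2*243 = 486
m[18] = 3*max(15,243) = 3*243 = 729
m[19] = 2*max(17,486) = 2*486 = 972
m[20] = 2*max(18,729) = 2*729 = 1458
One optimal split: 3 + 3 + 3 + 3 + 3 + 3 + 2; product 3*3*3*3*3*3*2 = 1458.

1458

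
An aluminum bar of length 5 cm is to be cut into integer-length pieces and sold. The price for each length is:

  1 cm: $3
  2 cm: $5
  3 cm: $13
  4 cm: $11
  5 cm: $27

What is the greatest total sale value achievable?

27

Build r[k] bottom-up: r[k] = max over allowed piece i of (p[i] + r[k−i]).
r[1] = 3
r[2] = 6  (first piece 1, then r[1]=3)
r[3] = 13
r[4] = 16  (first piece 1, then r[3]=13)
r[5] = 27
Best is to sell the whole 5-cm piece uncut for $27.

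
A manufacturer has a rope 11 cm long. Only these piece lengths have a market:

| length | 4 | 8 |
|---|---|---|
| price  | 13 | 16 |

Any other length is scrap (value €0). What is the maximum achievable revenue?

26

Consider every possible first cut. r[k] is the best of p[i]+r[k−i] over all sellable i≤k.
r[1] = 0
r[2] = 0
r[3] = 0
r[4] = 13
r[5] = 13
r[6] = 13
r[7] = 13
r[8] = 26  (first piece 4, then r[4]=13)
r[9] = 26
r[10] = 26
r[11] = 26
One optimal cutting: pieces 4 + 4 with 3 cm of scrap → €26.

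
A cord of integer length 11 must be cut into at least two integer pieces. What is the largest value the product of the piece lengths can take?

Let P[k] be the best product for length k (with at least one cut). For each first piece i, the rest contributes max(k−i, P[k−i]).
Small cases: P[2]=1, P[3]=2, P[4]=4.
P[5] = 2×max(3,2) = 2×3 = 6
P[6] = 3×max(3,2) = 3×3 = 9
P[7] = 2×max(5,6) = 2×6 = 12
P[8] = 2×max(6,9) = 2×9 = 18
P[9] = 3×max(6,9) = 3×9 = 27
P[10] = 2×max(8,18) = 2×18 = 36
P[11] = 2×max(9,27) = 2×27 = 54
One optimal split: 3 + 3 + 3 + 2; product 3×3×3×2 = 54.

54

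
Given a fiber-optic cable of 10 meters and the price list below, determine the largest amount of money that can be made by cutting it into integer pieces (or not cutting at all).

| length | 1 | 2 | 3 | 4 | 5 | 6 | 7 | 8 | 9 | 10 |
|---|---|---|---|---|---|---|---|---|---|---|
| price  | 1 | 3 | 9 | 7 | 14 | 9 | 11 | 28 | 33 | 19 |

Let v[k] be the best obtainable value from length k. For each k, try every first piece i and keep the best of price[i] + v[k−i].
v[1] = 1
v[2] = max(1+1, 3+0) = 3
v[3] = max(1+3, 3+1, 9+0) = 9
v[4] = max(1+9, 3+3, 9+1, 7+0) = 10
v[5] = max(1+10, 3+9, 9+3, 7+1, 14+0) = 14
v[6] = max(1+14, 3+10, 9+9, 7+3, 14+1, 9+0) = 18
v[7] = max(1+18, 3+14, 9+10, …, 9+1, 11+0) = 19
v[8] = max(1+19, 3+18, 9+14, …, 11+1, 28+0) = 28
v[9] = max(1+28, 3+19, 9+18, …, 28+1, 33+0) = 33
v[10] = max(1+33, 3+28, 9+19, …, 33+1, 19+0) = 34
One optimal cutting: 9 + 1 → $33 + $1 = $34.

34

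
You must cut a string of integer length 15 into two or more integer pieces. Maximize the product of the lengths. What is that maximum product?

Define f[k] = max over 1≤i<k of i · max(k−i, f[k−i]); the inner max lets the remainder stay uncut if that's better.
f[2] = 1*max(1,0) = 1*1 = 1
f[3] = max(1*2, 2*1) = 2
f[4] = max(1*3, 2*2, 3*1) = 4
f[5] = max(1*4, 2*3, 3*2, 4*1) = 6
f[6] = max(1*6, 2*4, 3*3, 4*2, 5*1) = 9
f[7] = max(1*9, 2*6, 3*4, 4*3, 5*2, 6*1) = 12
f[8] = max(1*12, 2*9, 3*6, …, 6*2, 7*1) = 18
f[9] = max(1*18, 2*12, 3*9, …, 7*2, 8*1) = 27
f[10] = max(1*27, 2*18, 3*12, …, 8*2, 9*1) = 36
f[11] = max(1*36, 2*27, 3*18, …, 9*2, 10*1) = 54
f[12] = max(1*54, 2*36, 3*27, …, 10*2, 11*1) = 81
f[13] = max(1*81, 2*54, 3*36, …, 11*2, 12*1) = 108
f[14] = max(1*108, 2*81, 3*54, …, 12*2, 13*1) = 162
f[15] = max(1*162, 2*108, 3*81, …, 13*2, 14*1) = 243
One optimal split: 3 + 3 + 3 + 3 + 3; product 3*3*3*3*3 = 243.

243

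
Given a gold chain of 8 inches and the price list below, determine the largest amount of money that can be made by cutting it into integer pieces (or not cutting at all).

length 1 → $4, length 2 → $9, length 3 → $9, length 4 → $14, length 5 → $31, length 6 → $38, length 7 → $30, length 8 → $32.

Consider every possible first cut. v[k] is the best of p[i]+v[k−i] over all sellable i≤k.
v[1] = 4
v[2] = max(4+4, 9+0) = 9
v[3] = max(4+9, 9+4, 9+0) = 13
v[4] = max(4+13, 9+9, 9+4, 14+0) = 18
v[5] = max(4+18, 9+13, 9+9, 14+4, 31+0) = 31
v[6] = max(4+31, 9+18, 9+13, 14+9, 31+4, 38+0) = 38
v[7] = max(4+38, 9+31, 9+18, …, 38+4, 30+0) = 42
v[8] = max(4+42, 9+38, 9+31, …, 30+4, 32+0) = 47
One optimal cutting: 6 + 2 → $38 + $9 = $47.

47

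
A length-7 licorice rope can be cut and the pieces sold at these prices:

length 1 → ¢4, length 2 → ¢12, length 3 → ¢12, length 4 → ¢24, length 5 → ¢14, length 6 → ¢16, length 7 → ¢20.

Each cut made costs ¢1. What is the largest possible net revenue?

38

Consider every possible first cut. r[k] is the best of p[i]+r[k−i] over all sellable i≤k, charging 1 whenever i<k.
r[1] = 4
r[2] = max(4+4-1, 12+0) = 12
r[3] = max(4+12-1, 12+4-1, 12+0) = 15
r[4] = max(4+15-1, 12+12-1, 12+4-1, 24+0) = 24
r[5] = max(4+24-1, 12+15-1, 12+12-1, 24+4-1, 14+0) = 27
r[6] = max(4+27-1, 12+24-1, 12+15-1, 24+12-1, 14+4-1, 16+0) = 35
r[7] = max(4+35-1, 12+27-1, 12+24-1, …, 16+4-1, 20+0) = 38
One optimal plan: pieces 4 + 2 + 1 (2 cuts) → ¢40 − ¢2 = ¢38.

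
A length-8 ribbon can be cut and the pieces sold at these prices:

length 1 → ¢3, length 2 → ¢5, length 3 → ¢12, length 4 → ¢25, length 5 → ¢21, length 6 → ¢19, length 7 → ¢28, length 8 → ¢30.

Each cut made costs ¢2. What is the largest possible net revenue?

48

Build net[k] bottom-up: net[k] = max over allowed piece i of (p[i] + net[k−i]) − 2 per cut.
net[1] = 3
net[2] = max(3+3-2, 5+0) = 5
net[3] = max(3+5-2, 5+3-2, 12+0) = 12
net[4] = max(3+12-2, 5+5-2, 12+3-2, 25+0) = 25
net[5] = max(3+25-2, 5+12-2, 12+5-2, 25+3-2, 21+0) = 26
net[6] = max(3+26-2, 5+25-2, 12+12-2, 25+5-2, 21+3-2, 19+0) = 28
net[7] = max(3+28-2, 5+26-2, 12+25-2, …, 19+3-2, 28+0) = 35
net[8] = max(3+35-2, 5+28-2, 12+26-2, …, 28+3-2, 30+0) = 48
One optimal plan: pieces 4 + 4 (1 cut) → ¢50 − ¢2 = ¢48.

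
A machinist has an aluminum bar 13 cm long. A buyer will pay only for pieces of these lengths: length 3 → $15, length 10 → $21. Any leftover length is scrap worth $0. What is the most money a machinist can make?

Build best[k] bottom-up: best[k] = max over allowed piece i of (p[i] + best[k−i]).
best[1] = 0
best[2] = 0
best[3] = 15
best[4] = 15
best[5] = 15
best[6] = 30  (first piece 3, then best[3]=15)
best[7] = 30
best[8] = 30
best[9] = 45  (first piece 3, then best[6]=30)
best[10] = max(15+30, 21+0) = 45
best[11] = max(15+30, 21+0) = 45
best[12] = max(15+45, 21+0) = 60
best[13] = max(15+45, 21+15) = 60
One optimal cutting: pieces 3 + 3 + 3 + 3 with 1 cm of scrap → $60.

60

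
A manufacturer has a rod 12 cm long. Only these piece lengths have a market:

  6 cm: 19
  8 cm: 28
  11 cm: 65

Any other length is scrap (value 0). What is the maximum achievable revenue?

Build f[k] bottom-up: f[k] = max over allowed piece i of (p[i] + f[k−i]).
f[1] = 0
f[2] = 0
f[3] = 0
f[4] = 0
f[5] = 0
f[6] = 19
f[7] = 19
f[8] = 28
f[9] = 28
f[10] = 28
f[11] = 65
f[12] = 65
One optimal cutting: pieces 11 with 1 cm of scrap → 65.

65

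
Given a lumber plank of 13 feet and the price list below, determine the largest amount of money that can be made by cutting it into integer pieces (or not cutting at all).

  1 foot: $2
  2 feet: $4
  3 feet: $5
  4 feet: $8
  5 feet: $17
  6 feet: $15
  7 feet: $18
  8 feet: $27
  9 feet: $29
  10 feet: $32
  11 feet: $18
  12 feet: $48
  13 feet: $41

50

Let best[k] be the best obtainable value from length k. For each k, try every first piece i and keep the best of price[i] + best[k−i].
best[1] = 2
best[2] = 4  (first piece 1, then best[1]=2)
best[3] = 6  (first piece 1, then best[2]=4)
best[4] = 8  (first piece 1, then best[3]=6)
best[5] = 17
best[6] = 19  (first piece 1, then best[5]=17)
best[7] = 21  (first piece 1, then best[6]=19)
best[8] = 27
best[9] = 29  (first piece 1, then best[8]=27)
best[10] = 34  (first piece 5, then best[5]=17)
best[11] = 36  (first piece 1, then best[10]=34)
best[12] = 48
best[13] = 50  (first piece 1, then best[12]=48)
One optimal cutting: 12 + 1 → $48 + $2 = $50.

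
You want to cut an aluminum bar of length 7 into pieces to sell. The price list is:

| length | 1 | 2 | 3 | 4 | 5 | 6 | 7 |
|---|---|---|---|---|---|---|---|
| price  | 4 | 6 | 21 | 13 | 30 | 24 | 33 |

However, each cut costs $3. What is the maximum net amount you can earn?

Let v[k] be the best obtainable value from length k. For each k, try every first piece i and keep the best of price[i] + v[k−i] minus the 3 cut fee when i<k.
v[1] = 4
v[2] = max(4+4-3, 6+0) = 6
v[3] = max(4+6-3, 6+4-3, 21+0) = 21
v[4] = max(4+21-3, 6+6-3, 21+4-3, 13+0) = 22
v[5] = max(4+22-3, 6+21-3, 21+6-3, 13+4-3, 30+0) = 30
v[6] = max(4+30-3, 6+22-3, 21+21-3, 13+6-3, 30+4-3, 24+0) = 39
v[7] = max(4+39-3, 6+30-3, 21+22-3, …, 24+4-3, 33+0) = 40
One optimal plan: pieces 3 + 3 + 1 (2 cuts) → $46 − $6 = $40.

40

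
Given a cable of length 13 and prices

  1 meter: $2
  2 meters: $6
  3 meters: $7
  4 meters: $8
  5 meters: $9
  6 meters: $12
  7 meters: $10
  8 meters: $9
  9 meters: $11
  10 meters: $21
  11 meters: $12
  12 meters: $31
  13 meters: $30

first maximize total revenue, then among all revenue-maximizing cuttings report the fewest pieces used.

7

Build r[k] bottom-up: r[k] = max over allowed piece i of (p[i] + r[k−i]).
r[1] = 2
r[2] = 6
r[3] = 8  (first piece 1, then r[2]=6)
r[4] = 12  (first piece 2, then r[2]=6)
r[5] = 14  (first piece 1, then r[4]=12)
r[6] = 18  (first piece 2, then r[4]=12)
r[7] = 20  (first piece 1, then r[6]=18)
r[8] = 24  (first piece 2, then r[6]=18)
r[9] = 26  (first piece 1, then r[8]=24)
r[10] = 30  (first piece 2, then r[8]=24)
r[11] = 32  (first piece 1, then r[10]=30)
r[12] = 36  (first piece 2, then r[10]=30)
r[13] = 38  (first piece 1, then r[12]=36)
Maximum revenue is $38.
Now minimize piece count subject to staying optimal: for each k, pieces[k] = 1 + min over i with p[i]+r[k−i]=r[k] of pieces[k−i].
pieces[10] = 5
pieces[11] = 6
pieces[12] = 6
pieces[13] = 7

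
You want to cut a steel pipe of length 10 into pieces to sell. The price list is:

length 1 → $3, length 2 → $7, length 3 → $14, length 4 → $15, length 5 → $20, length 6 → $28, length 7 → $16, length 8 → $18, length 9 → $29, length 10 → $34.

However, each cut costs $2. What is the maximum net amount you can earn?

41

Let net[k] be the best obtainable value from length k. For each k, try every first piece i and keep the best of price[i] + net[k−i] minus the 2 cut fee when i<k.
net[1] = 3
net[2] = 7
net[3] = 14
net[4] = 15  (first piece 1, then net[3]=14)
net[5] = 20
net[6] = 28
net[7] = 29  (first piece 1, then net[6]=28)
net[8] = 33  (first piece 2, then net[6]=28)
net[9] = 40  (first piece 3, then net[6]=28)
net[10] = 41  (first piece 1, then net[9]=40)
One optimal plan: pieces 6 + 3 + 1 (2 cuts) → $45 − $4 = $41.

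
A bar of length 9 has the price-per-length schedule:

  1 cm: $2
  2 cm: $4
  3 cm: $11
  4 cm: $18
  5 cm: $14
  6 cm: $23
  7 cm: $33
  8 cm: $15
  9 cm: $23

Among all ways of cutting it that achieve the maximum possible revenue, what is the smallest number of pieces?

Build r[k] bottom-up: r[k] = max over allowed piece i of (p[i] + r[k−i]).
r[1] = 2
r[2] = 4  (first piece 1, then r[1]=2)
r[3] = 11
r[4] = 18
r[5] = 20  (first piece 1, then r[4]=18)
r[6] = 23
r[7] = 33
r[8] = 36  (first piece 4, then r[4]=18)
r[9] = 38  (first piece 1, then r[8]=36)
Maximum revenue is $38.
Now minimize piece count subject to staying optimal: for each k, pieces[k] = 1 + min over i with p[i]+r[k−i]=r[k] of pieces[k−i].
pieces[6] = 1
pieces[7] = 1
pieces[8] = 2
pieces[9] = 3

3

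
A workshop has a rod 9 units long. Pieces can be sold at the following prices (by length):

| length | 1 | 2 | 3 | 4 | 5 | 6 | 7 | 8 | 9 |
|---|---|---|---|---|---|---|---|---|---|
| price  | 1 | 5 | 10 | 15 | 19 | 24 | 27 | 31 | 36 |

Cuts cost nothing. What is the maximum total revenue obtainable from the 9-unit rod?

Consider every possible first cut. v[k] is the best of p[i]+v[k−i] over all sellable i≤k.
v[1] = 1
v[2] = max(1+1, 5+0) = 5
v[3] = max(1+5, 5+1, 10+0) = 10
v[4] = max(1+10, 5+5, 10+1, 15+0) = 15
v[5] = max(1+15, 5+10, 10+5, 15+1, 19+0) = 19
v[6] = max(1+19, 5+15, 10+10, 15+5, 19+1, 24+0) = 24
v[7] = max(1+24, 5+19, 10+15, …, 24+1, 27+0) = 27
v[8] = max(1+27, 5+24, 10+19, …, 27+1, 31+0) = 31
v[9] = max(1+31, 5+27, 10+24, …, 31+1, 36+0) = 36
Best is to sell the whole 9-unit piece uncut for €36.

36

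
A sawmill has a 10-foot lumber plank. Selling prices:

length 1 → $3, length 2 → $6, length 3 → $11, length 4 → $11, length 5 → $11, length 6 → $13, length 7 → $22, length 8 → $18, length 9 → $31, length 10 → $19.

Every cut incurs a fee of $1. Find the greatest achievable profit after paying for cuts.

Build v[k] bottom-up: v[k] = max over allowed piece i of (p[i] + v[k−i]) − 1 per cut.
v[1] = 3
v[2] = 6
v[3] = 11
v[4] = 13  (first piece 1, then v[3]=11)
v[5] = 16  (first piece 2, then v[3]=11)
v[6] = 21  (first piece 3, then v[3]=11)
v[7] = 23  (first piece 1, then v[6]=21)
v[8] = 26  (first piece 2, then v[6]=21)
v[9] = 31  (first piece 3, then v[6]=21)
v[10] = 33  (first piece 1, then v[9]=31)
One optimal plan: pieces 3 + 3 + 3 + 1 (3 cuts) → $36 − $3 = $33.

33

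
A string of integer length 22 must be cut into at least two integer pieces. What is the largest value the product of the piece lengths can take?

2916

Define f[k] = max over 1≤i<k of i · max(k−i, f[k−i]); the inner max lets the remainder stay uncut if that's better.
f[2] = 1·max(1,0) = 1·1 = 1
f[3] = max(1·2, 2·1) = 2
f[4] = max(1·3, 2·2, 3·1) = 4
f[5] = max(1·4, 2·3, 3·2, 4·1) = 6
f[6] = max(1·6, 2·4, 3·3, 4·2, 5·1) = 9
f[7] = max(1·9, 2·6, 3·4, 4·3, 5·2, 6·1) = 12
f[8] = max(1·12, 2·9, 3·6, …, 6·2, 7·1) = 18
f[9] = max(1·18, 2·12, 3·9, …, 7·2, 8·1) = 27
f[10] = max(1·27, 2·18, 3·12, …, 8·2, 9·1) = 36
f[11] = max(1·36, 2·27, 3·18, …, 9·2, 10·1) = 54
f[12] = max(1·54, 2·36, 3·27, …, 10·2, 11·1) = 81
f[13] = max(1·81, 2·54, 3·36, …, 11·2, 12·1) = 108
f[14] = max(1·108, 2·81, 3·54, …, 12·2, 13·1) = 162
f[15] = max(1·162, 2·108, 3·81, …, 13·2, 14·1) = 243
f[16] = max(1·243, 2·162, 3·108, …, 14·2, 15·1) = 324
f[17] = max(1·324, 2·243, 3·162, …, 15·2, 16·1) = 486
f[18] = max(1·486, 2·324, 3·243, …, 16·2, 17·1) = 729
f[19] = max(1·729, 2·486, 3·324, …, 17·2, 18·1) = 972
f[20] = max(1·972, 2·729, 3·486, …, 18·2, 19·1) = 1458
f[21] = max(1·1458, 2·972, 3·729, …, 19·2, 20·1) = 2187
f[22] = max(1·2187, 2·1458, 3·972, …, 20·2, 21·1) = 2916
One optimal split: 3 + 3 + 3 + 3 + 3 + 3 + 2 + 2; product 3·3·3·3·3·3·2·2 = 2916.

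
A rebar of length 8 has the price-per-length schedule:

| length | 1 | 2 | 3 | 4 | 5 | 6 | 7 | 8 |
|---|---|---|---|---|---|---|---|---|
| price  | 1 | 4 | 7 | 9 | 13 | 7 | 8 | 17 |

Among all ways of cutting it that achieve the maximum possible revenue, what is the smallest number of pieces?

2

Consider every possible first cut. r[k] is the best of p[i]+r[k−i] over all sellable i≤k.
r[1] = 1
r[2] = 4
r[3] = 7
r[4] = 9
r[5] = 13
r[6] = 14  (first piece 1, then r[5]=13)
r[7] = 17  (first piece 2, then r[5]=13)
r[8] = 20  (first piece 3, then r[5]=13)
Maximum revenue is ₹20.
Now minimize piece count subject to staying optimal: for each k, pieces[k] = 1 + min over i with p[i]+r[k−i]=r[k] of pieces[k−i].
pieces[5] = 1
pieces[6] = 2
pieces[7] = 2
pieces[8] = 2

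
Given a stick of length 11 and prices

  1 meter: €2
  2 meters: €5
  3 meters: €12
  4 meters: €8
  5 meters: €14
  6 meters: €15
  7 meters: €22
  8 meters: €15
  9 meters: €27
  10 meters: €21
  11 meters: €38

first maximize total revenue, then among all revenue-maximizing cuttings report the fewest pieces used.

4

Let r[k] be the best obtainable value from length k. For each k, try every first piece i and keep the best of price[i] + r[k−i].
r[1] = 2
r[2] = 5
r[3] = 12
r[4] = 14  (first piece 1, then r[3]=12)
r[5] = 17  (first piece 2, then r[3]=12)
r[6] = 24  (first piece 3, then r[3]=12)
r[7] = 26  (first piece 1, then r[6]=24)
r[8] = 29  (first piece 2, then r[6]=24)
r[9] = 36  (first piece 3, then r[6]=24)
r[10] = 38  (first piece 1, then r[9]=36)
r[11] = 41  (first piece 2, then r[9]=36)
Maximum revenue is €41.
Now minimize piece count subject to staying optimal: for each k, pieces[k] = 1 + min over i with p[i]+r[k−i]=r[k] of pieces[k−i].
pieces[8] = 3
pieces[9] = 3
pieces[10] = 4
pieces[11] = 4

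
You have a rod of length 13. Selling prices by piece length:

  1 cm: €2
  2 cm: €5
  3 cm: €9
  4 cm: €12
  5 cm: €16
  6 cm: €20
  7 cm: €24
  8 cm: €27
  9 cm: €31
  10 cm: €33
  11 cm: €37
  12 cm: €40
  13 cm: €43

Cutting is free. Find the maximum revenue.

44

Build r[k] bottom-up: r[k] = max over allowed piece i of (p[i] + r[k−i]).
r[1] = 2
r[2] = 5
r[3] = 9
r[4] = 12
r[5] = 16
r[6] = 20
r[7] = 24
r[8] = 27
r[9] = 31
r[10] = 33  (first piece 1, then r[9]=31)
r[11] = 37
r[12] = 40  (first piece 3, then r[9]=31)
r[13] = 44  (first piece 6, then r[7]=24)
One optimal cutting: 7 + 6 → €24 + €20 = €44.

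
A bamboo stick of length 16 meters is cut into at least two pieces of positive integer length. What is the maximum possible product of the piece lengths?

Let g[k] be the best product for length k (with at least one cut). For each first piece i, the rest contributes max(k−i, g[k−i]).
g[2] = 1·max(1,0) = 1·1 = 1
g[3] = 1·max(2,1) = 1·2 = 2
g[4] = 2·max(2,1) = 2·2 = 4
g[5] = 2·max(3,2) = 2·3 = 6
g[6] = 3·max(3,2) = 3·3 = 9
g[7] = 2·max(5,6) = 2·6 = 12
g[8] = 2·max(6,9) = 2·9 = 18
g[9] = 3·max(6,9) = 3·9 = 27
g[10] = 2·max(8,18) = 2·18 = 36
g[11] = 2·max(9,27) = 2·27 = 54
g[12] = 3·max(9,27) = 3·27 = 81
g[13] = 2·max(11,54) = 2·54 = 108
g[14] = 2·max(12,81) = 2·81 = 162
g[15] = 3·max(12,81) = 3·81 = 243
g[16] = 2·max(14,162) = 2·162 = 324
One optimal split: 3 + 3 + 3 + 3 + 2 + 2; product 3·3·3·3·2·2 = 324.

324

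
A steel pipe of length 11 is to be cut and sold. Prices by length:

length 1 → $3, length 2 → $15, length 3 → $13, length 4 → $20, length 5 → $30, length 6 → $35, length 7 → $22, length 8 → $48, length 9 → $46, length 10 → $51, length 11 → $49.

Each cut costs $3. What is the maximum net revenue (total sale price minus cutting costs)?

Consider every possible first cut. net[k] is the best of p[i]+net[k−i] over all sellable i≤k, charging 3 whenever i<k.
net[1] = 3
net[2] = max(3+3-3, 15+0) = 15
net[3] = max(3+15-3, 15+3-3, 13+0) = 15
net[4] = max(3+15-3, 15+15-3, 13+3-3, 20+0) = 27
net[5] = max(3+27-3, 15+15-3, 13+15-3, 20+3-3, 30+0) = 30
net[6] = max(3+30-3, 15+27-3, 13+15-3, 20+15-3, 30+3-3, 35+0) = 39
net[7] = max(3+39-3, 15+30-3, 13+27-3, …, 35+3-3, 22+0) = 42
net[8] = max(3+42-3, 15+39-3, 13+30-3, …, 22+3-3, 48+0) = 51
net[9] = max(3+51-3, 15+42-3, 13+39-3, …, 48+3-3, 46+0) = 54
net[10] = max(3+54-3, 15+51-3, 13+42-3, …, 46+3-3, 51+0) = 63
net[11] = max(3+63-3, 15+54-3, 13+51-3, …, 51+3-3, 49+0) = 66
One optimal plan: pieces 5 + 2 + 2 + 2 (3 cuts) → $75 − $9 = $66.

66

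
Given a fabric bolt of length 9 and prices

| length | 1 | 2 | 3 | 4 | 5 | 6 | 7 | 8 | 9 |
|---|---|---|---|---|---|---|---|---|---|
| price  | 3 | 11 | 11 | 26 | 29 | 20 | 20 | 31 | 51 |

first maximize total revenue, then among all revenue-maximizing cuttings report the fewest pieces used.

2

Build r[k] bottom-up: r[k] = max over allowed piece i of (p[i] + r[k−i]).
r[1] = 3
r[2] = max(3+3, 11+0) = 11
r[3] = max(3+11, 11+3, 11+0) = 14
r[4] = max(3+14, 11+11, 11+3, 26+0) = 26
r[5] = max(3+26, 11+14, 11+11, 26+3, 29+0) = 29
r[6] = max(3+29, 11+26, 11+14, 26+11, 29+3, 20+0) = 37
r[7] = max(3+37, 11+29, 11+26, …, 20+3, 20+0) = 40
r[8] = max(3+40, 11+37, 11+29, …, 20+3, 31+0) = 52
r[9] = max(3+52, 11+40, 11+37, …, 31+3, 51+0) = 55
Maximum revenue is $55.
Now minimize piece count subject to staying optimal: for each k, pieces[k] = 1 + min over i with p[i]+r[k−i]=r[k] of pieces[k−i].
pieces[6] = 2
pieces[7] = 2
pieces[8] = 2
pieces[9] = 2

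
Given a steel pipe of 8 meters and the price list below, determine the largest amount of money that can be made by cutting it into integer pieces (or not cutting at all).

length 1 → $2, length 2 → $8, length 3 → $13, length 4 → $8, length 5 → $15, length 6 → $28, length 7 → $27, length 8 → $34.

36

Let r[k] be the best obtainable value from length k. For each k, try every first piece i and keep the best of price[i] + r[k−i].
r[1] = 2
r[2] = 8
r[3] = 13
r[4] = 16  (first piece 2, then r[2]=8)
r[5] = 21  (first piece 2, then r[3]=13)
r[6] = 28
r[7] = 30  (first piece 1, then r[6]=28)
r[8] = 36  (first piece 2, then r[6]=28)
One optimal cutting: 6 + 2 → $28 + $8 = $36.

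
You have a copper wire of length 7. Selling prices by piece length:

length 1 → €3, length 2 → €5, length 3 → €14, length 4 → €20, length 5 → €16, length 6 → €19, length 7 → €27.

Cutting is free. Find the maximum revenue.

34

Build v[k] bottom-up: v[k] = max over allowed piece i of (p[i] + v[k−i]).
v[1] = 3
v[2] = max(3+3, 5+0) = 6
v[3] = max(3+6, 5+3, 14+0) = 14
v[4] = max(3+14, 5+6, 14+3, 20+0) = 20
v[5] = max(3+20, 5+14, 14+6, 20+3, 16+0) = 23
v[6] = max(3+23, 5+20, 14+14, 20+6, 16+3, 19+0) = 28
v[7] = max(3+28, 5+23, 14+20, …, 19+3, 27+0) = 34
One optimal cutting: 4 + 3 → €20 + €14 = €34.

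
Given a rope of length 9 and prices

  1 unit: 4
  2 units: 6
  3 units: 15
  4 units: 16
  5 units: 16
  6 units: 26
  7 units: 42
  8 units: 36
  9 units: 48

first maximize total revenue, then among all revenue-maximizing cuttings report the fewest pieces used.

3

Let r[k] be the best obtainable value from length k. For each k, try every first piece i and keep the best of price[i] + r[k−i].
r[1] = 4
r[2] = max(4+4, 6+0) = 8
r[3] = max(4+8, 6+4, 15+0) = 15
r[4] = max(4+15, 6+8, 15+4, 16+0) = 19
r[5] = max(4+19, 6+15, 15+8, 16+4, 16+0) = 23
r[6] = max(4+23, 6+19, 15+15, 16+8, 16+4, 26+0) = 30
r[7] = max(4+30, 6+23, 15+19, …, 26+4, 42+0) = 42
r[8] = max(4+42, 6+30, 15+23, …, 42+4, 36+0) = 46
r[9] = max(4+46, 6+42, 15+30, …, 36+4, 48+0) = 50
Maximum revenue is 50.
Now minimize piece count subject to staying optimal: for each k, pieces[k] = 1 + min over i with p[i]+r[k−i]=r[k] of pieces[k−i].
pieces[6] = 2
pieces[7] = 1
pieces[8] = 2
pieces[9] = 3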